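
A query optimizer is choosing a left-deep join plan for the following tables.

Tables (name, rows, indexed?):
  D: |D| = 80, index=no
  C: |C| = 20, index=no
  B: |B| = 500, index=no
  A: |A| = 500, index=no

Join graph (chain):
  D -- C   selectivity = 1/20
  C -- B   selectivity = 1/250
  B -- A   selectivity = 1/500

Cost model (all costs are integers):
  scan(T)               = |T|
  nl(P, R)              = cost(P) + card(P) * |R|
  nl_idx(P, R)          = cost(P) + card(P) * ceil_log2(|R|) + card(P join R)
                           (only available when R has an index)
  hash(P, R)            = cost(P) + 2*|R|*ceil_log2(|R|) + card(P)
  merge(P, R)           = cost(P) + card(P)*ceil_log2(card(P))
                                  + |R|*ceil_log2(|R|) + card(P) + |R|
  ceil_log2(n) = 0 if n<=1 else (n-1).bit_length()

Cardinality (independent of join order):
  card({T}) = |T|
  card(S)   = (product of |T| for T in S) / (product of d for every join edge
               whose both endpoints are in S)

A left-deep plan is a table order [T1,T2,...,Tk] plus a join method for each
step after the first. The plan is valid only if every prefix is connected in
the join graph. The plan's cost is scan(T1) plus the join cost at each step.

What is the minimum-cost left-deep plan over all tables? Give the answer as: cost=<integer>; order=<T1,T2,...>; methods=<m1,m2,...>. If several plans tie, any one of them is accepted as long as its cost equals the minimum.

Selinger DP (subsets sized 1..n):
  {D}: scan cost=80, card=80
  {C}: scan cost=20, card=20
  {B}: scan cost=500, card=500
  {A}: scan cost=500, card=500
  {CD}: card=80; try (C,hash)→360, (D,merge)→780, (C,merge)→840, (D,hash)→1160, (D,nl)→1620, (C,nl)→1680; best=360 via (C,hash)
  {BC}: card=40; try (C,hash)→1200, (B,merge)→5140, (C,merge)→5620, (B,hash)→9040, (B,nl)→10020, (C,nl)→10500; best=1200 via (C,hash)
  {AB}: card=500; try (B,hash)→10000, (A,hash)→10000, (B,merge)→10500, (A,merge)→10500, (B,nl)→250500, (A,nl)→250500; best=10000 via (B,hash)
  {BCD}: card=160; try (D,merge)→2120, (D,hash)→2360, (D,nl)→4400, (B,merge)→6000, (B,hash)→9440, (B,nl)→40360; best=2120 via (D,merge)
  {ABC}: card=40; try (A,merge)→6480, (A,hash)→10240, (C,hash)→10700, (C,merge)→15120, (C,nl)→20000, (A,nl)→21200; best=6480 via (A,merge)
  {ABCD}: card=160; try (D,merge)→7400, (D,hash)→7640, (A,merge)→8560, (D,nl)→9680, (A,hash)→11280, (A,nl)→82120; best=7400 via (D,merge)

cost=7400; order=B,C,A,D; methods=hash,merge,merge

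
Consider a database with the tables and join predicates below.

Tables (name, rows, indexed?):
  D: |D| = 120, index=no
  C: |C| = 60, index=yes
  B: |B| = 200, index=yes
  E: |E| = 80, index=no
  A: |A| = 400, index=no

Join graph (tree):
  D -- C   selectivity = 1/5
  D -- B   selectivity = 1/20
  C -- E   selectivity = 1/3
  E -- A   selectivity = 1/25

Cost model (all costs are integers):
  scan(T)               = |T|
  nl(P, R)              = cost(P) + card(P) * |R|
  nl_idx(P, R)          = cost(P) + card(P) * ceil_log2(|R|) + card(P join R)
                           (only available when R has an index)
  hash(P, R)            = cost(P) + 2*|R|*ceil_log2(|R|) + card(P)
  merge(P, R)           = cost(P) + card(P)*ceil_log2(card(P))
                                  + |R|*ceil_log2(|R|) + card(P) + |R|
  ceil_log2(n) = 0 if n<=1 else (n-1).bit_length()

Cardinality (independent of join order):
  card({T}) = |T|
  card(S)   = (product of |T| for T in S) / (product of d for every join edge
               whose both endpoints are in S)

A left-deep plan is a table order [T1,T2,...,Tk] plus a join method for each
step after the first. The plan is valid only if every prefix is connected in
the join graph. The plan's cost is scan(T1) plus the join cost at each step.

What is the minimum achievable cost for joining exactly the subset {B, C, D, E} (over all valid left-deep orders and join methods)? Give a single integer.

19520

Selinger DP over subsets of {B,C,D,E}:
  {D}: scan cost=120, card=120
  {C}: scan cost=60, card=60
  {B}: scan cost=200, card=200
  {E}: scan cost=80, card=80
  {CD}: card=1440; try (C,hash)→960, (D,merge)→1440, (C,merge)→1500, (D,hash)→1800, (C,nl_idx)→2280, (D,nl)→7260 …(+1); best=960 via (C,hash)
  {BD}: card=1200; try (D,hash)→2080, (B,nl_idx)→2280, (B,merge)→2880, (D,merge)→2960, (B,hash)→3440, (B,nl)→24120 …(+1); best=2080 via (D,hash)
  {CE}: card=1600; try (C,hash)→880, (E,merge)→1120, (C,merge)→1140, (E,hash)→1240, (C,nl_idx)→2160, (E,nl)→4860 …(+1); best=880 via (C,hash)
  {BCD}: card=14400; try (C,hash)→4000, (B,hash)→5600, (C,merge)→16900, (B,merge)→20040, (C,nl_idx)→23680, (B,nl_idx)→26880 …(+2); best=4000 via (C,hash)
  {CDE}: card=38400; try (E,hash)→3520, (D,hash)→4160, (E,merge)→18880, (D,merge)→21040, (E,nl)→116160, (D,nl)→192880; best=3520 via (E,hash)
  {BCDE}: card=384000; try (E,hash)→19520, (B,hash)→45120, (E,merge)→220640, (B,merge)→658120, (B,nl_idx)→694720, (E,nl)→1156000 …(+1); best=19520 via (E,hash)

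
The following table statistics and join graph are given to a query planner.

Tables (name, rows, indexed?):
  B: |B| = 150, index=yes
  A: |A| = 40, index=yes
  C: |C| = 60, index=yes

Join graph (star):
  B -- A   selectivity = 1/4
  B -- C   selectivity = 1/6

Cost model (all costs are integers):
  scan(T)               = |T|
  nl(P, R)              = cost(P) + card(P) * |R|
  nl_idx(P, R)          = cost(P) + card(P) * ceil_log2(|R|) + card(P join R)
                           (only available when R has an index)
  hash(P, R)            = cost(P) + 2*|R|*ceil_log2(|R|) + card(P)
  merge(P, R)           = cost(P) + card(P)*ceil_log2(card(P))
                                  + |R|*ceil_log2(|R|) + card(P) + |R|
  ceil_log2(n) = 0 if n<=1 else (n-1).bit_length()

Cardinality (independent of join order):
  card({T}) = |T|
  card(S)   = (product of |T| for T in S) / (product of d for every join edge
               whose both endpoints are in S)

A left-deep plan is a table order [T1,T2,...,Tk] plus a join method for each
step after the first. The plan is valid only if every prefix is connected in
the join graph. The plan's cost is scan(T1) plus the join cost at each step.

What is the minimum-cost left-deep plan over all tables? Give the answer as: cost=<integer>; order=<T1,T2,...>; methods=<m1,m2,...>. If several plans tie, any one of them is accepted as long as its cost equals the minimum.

cost=3000; order=B,A,C; methods=hash,hash

Selinger DP (subsets sized 1..n):
  {B}: scan cost=150, card=150
  {A}: scan cost=40, card=40
  {C}: scan cost=60, card=60
  {AB}: card=1500; try (A,hash)→780, (B,merge)→1670, (A,merge)→1780, (B,nl_idx)→1860, (B,hash)→2480, (A,nl_idx)→2550 …(+2); best=780 via (A,hash)
  {BC}: card=1500; try (C,hash)→1020, (B,merge)→1830, (C,merge)→1920, (B,nl_idx)→2040, (B,hash)→2520, (C,nl_idx)→2550 …(+2); best=1020 via (C,hash)
  {ABC}: card=15000; try (C,hash)→3000, (A,hash)→3000, (C,merge)→19200, (A,merge)→19300, (C,nl_idx)→24780, (A,nl_idx)→25020 …(+2); best=3000 via (C,hash)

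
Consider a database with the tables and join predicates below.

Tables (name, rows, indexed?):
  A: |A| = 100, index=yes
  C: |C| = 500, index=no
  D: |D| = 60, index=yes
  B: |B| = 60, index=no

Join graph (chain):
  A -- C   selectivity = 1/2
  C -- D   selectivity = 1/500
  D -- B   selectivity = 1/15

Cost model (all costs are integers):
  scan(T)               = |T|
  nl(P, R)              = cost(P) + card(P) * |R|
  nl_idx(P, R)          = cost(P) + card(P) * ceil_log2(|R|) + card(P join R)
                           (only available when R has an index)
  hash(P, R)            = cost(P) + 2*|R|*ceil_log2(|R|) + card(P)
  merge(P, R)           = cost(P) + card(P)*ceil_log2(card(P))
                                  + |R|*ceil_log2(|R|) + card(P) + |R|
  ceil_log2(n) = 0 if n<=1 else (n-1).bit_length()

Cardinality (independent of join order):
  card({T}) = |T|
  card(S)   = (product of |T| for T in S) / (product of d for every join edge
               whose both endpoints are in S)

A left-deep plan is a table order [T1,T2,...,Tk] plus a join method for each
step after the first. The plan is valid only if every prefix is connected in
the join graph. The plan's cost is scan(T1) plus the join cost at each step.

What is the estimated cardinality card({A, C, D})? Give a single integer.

3000

Tables in S: A(100), C(500), D(60)
Edges inside S: A-C(d=2), C-D(d=500)
numerator = 100 * 500 * 60 = 3000000
denominator = 2 * 500 = 1000
card(S) = 3000000 / 1000 = 3000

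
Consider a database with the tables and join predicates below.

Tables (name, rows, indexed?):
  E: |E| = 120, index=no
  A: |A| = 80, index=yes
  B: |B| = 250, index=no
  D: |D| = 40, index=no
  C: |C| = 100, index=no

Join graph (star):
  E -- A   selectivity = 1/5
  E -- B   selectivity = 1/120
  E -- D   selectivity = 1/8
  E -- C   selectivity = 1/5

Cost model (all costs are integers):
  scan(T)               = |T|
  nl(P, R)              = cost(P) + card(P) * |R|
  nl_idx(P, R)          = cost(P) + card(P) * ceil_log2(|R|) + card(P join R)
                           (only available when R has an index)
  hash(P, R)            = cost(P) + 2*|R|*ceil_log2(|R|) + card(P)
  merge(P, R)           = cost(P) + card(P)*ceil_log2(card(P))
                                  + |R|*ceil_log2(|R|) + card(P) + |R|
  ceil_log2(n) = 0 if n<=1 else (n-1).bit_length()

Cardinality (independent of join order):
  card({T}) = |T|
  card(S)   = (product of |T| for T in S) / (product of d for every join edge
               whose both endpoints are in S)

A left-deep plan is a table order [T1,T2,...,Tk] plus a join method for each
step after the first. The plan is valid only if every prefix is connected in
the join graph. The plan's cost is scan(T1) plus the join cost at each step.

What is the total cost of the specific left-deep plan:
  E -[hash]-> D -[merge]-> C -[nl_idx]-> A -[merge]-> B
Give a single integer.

3934370

step 1: scan E: cost=120, card=120
step 2: join D via hash
    card(P join D) = 120*40/(8) = 600
    cost = 120 + 2*40*6 + 120 = 720
step 3: join C via merge
    card(P join C) = 600*100/(5) = 12000
    cost = 720 + 600*10 + 100*7 + 600 + 100 = 8120
step 4: join A via nl_idx
    card(P join A) = 12000*80/(5) = 192000
    cost = 8120 + 12000*7 + 192000 = 284120
step 5: join B via merge
    card(P join B) = 192000*250/(120) = 400000
    cost = 284120 + 192000*18 + 250*8 + 192000 + 250 = 3934370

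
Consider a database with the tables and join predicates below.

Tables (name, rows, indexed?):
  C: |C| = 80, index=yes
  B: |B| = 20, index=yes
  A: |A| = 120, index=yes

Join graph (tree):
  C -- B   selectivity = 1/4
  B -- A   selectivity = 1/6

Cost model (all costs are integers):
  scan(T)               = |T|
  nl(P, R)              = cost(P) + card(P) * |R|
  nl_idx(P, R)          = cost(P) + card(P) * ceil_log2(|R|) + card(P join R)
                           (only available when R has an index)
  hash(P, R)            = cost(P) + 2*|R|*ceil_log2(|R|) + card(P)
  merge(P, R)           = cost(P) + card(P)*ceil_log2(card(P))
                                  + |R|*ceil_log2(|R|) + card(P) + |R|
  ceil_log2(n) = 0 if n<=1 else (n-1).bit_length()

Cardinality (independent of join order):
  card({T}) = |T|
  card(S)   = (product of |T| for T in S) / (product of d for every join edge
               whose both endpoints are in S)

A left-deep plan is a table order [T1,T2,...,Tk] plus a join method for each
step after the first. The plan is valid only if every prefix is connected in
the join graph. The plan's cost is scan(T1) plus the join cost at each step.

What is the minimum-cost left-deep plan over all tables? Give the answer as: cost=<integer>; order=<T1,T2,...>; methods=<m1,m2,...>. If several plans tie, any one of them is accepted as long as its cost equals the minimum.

Selinger DP (subsets sized 1..n):
  {C}: scan cost=80, card=80
  {B}: scan cost=20, card=20
  {A}: scan cost=120, card=120
  {BC}: card=400; try (B,hash)→360, (C,nl_idx)→560, (C,merge)→780, (B,merge)→840, (B,nl_idx)→880, (C,hash)→1160 …(+2); best=360 via (B,hash)
  {AB}: card=400; try (B,hash)→440, (A,nl_idx)→560, (A,merge)→1100, (B,nl_idx)→1120, (B,merge)→1200, (A,hash)→1720 …(+2); best=440 via (B,hash)
  {ABC}: card=8000; try (C,hash)→1960, (A,hash)→2440, (C,merge)→5080, (A,merge)→5320, (A,nl_idx)→11160, (C,nl_idx)→11240 …(+2); best=1960 via (C,hash)

cost=1960; order=A,B,C; methods=hash,hash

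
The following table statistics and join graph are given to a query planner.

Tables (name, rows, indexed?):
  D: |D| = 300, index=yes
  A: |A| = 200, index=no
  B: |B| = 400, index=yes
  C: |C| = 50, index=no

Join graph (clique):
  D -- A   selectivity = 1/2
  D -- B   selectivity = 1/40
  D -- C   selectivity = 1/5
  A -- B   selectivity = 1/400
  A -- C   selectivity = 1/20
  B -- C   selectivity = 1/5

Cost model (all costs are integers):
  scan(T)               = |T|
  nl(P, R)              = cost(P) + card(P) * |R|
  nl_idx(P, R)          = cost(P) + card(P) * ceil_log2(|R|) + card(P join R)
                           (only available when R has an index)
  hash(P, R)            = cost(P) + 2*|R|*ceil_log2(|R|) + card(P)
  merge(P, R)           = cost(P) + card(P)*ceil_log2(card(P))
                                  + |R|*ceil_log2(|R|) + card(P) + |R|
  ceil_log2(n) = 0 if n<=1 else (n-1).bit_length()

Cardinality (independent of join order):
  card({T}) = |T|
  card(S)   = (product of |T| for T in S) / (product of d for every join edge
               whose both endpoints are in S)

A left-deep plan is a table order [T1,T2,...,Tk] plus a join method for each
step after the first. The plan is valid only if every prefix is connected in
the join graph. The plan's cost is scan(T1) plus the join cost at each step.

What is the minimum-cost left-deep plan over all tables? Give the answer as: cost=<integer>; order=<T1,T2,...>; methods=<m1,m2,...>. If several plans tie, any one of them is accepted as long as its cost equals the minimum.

cost=3975; order=A,B,C,D; methods=nl_idx,hash,nl_idx

Selinger DP (subsets sized 1..n):
  {D}: scan cost=300, card=300
  {A}: scan cost=200, card=200
  {B}: scan cost=400, card=400
  {C}: scan cost=50, card=50
  {AD}: card=30000; try (A,hash)→3800, (D,merge)→5000, (A,merge)→5100, (D,hash)→5800, (D,nl_idx)→32000, (D,nl)→60200 …(+1); best=3800 via (A,hash)
  {BD}: card=3000; try (B,nl_idx)→6000, (D,hash)→6200, (D,nl_idx)→7000, (B,merge)→7300, (D,merge)→7400, (B,hash)→7800 …(+2); best=6000 via (B,nl_idx)
  {CD}: card=3000; try (C,hash)→1200, (D,merge)→3400, (D,nl_idx)→3500, (C,merge)→3650, (D,hash)→5500, (D,nl)→15050 …(+1); best=1200 via (C,hash)
  {AB}: card=200; try (B,nl_idx)→2200, (A,hash)→4000, (B,merge)→6000, (A,merge)→6200, (B,hash)→7600, (B,nl)→80200 …(+1); best=2200 via (B,nl_idx)
  {AC}: card=500; try (C,hash)→1000, (A,merge)→2200, (C,merge)→2350, (A,hash)→3300, (A,nl)→10050, (C,nl)→10200; best=1000 via (C,hash)
  {BC}: card=4000; try (C,hash)→1400, (B,merge)→4400, (B,nl_idx)→4500, (C,merge)→4750, (B,hash)→7300, (B,nl)→20050 …(+1); best=1400 via (C,hash)
  {ABD}: card=750; try (D,nl_idx)→4750, (D,merge)→7000, (D,hash)→7800, (A,hash)→12200, (B,hash)→41000, (A,merge)→46800 …(+5); best=4750 via (D,nl_idx)
  {ACD}: card=15000; try (D,hash)→6900, (A,hash)→7400, (D,merge)→9000, (D,nl_idx)→20500, (C,hash)→34400, (A,merge)→42000 …(+4); best=6900 via (D,hash)
  {BCD}: card=6000; try (C,hash)→9600, (D,hash)→10800, (B,hash)→11400, (B,nl_idx)→34200, (D,nl_idx)→43400, (B,merge)→44200 …(+5); best=9600 via (C,hash)
  {ABC}: card=100; try (C,hash)→3000, (C,merge)→4350, (B,nl_idx)→5600, (A,hash)→8600, (B,hash)→8700, (B,merge)→10000 …(+4); best=3000 via (C,hash)
  {ABCD}: card=75; try (D,nl_idx)→3975, (C,hash)→6100, (D,merge)→6800, (D,hash)→8500, (C,merge)→13350, (A,hash)→18800 …(+8); best=3975 via (D,nl_idx)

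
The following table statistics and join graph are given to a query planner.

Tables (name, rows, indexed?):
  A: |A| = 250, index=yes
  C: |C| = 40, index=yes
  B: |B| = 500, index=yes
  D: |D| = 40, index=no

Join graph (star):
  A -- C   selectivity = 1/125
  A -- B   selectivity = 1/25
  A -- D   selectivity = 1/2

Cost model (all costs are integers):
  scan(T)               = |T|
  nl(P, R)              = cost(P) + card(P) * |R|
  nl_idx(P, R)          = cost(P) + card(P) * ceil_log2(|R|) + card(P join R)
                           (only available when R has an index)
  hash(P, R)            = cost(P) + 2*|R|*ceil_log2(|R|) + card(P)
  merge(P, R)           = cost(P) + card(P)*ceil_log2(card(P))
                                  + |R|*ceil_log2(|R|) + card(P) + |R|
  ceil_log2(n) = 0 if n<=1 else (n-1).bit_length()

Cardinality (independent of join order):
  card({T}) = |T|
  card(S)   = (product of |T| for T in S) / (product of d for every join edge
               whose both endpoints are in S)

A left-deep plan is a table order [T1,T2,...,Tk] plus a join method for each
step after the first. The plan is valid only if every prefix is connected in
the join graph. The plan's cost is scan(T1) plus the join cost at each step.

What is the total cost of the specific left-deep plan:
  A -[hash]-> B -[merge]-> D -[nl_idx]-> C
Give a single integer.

step 1: scan A: cost=250, card=250
step 2: join B via hash
    card(P join B) = 250*500/(25) = 5000
    cost = 250 + 2*500*9 + 250 = 9500
step 3: join D via merge
    card(P join D) = 5000*40/(2) = 100000
    cost = 9500 + 5000*13 + 40*6 + 5000 + 40 = 79780
step 4: join C via nl_idx
    card(P join C) = 100000*40/(125) = 32000
    cost = 79780 + 100000*6 + 32000 = 711780

711780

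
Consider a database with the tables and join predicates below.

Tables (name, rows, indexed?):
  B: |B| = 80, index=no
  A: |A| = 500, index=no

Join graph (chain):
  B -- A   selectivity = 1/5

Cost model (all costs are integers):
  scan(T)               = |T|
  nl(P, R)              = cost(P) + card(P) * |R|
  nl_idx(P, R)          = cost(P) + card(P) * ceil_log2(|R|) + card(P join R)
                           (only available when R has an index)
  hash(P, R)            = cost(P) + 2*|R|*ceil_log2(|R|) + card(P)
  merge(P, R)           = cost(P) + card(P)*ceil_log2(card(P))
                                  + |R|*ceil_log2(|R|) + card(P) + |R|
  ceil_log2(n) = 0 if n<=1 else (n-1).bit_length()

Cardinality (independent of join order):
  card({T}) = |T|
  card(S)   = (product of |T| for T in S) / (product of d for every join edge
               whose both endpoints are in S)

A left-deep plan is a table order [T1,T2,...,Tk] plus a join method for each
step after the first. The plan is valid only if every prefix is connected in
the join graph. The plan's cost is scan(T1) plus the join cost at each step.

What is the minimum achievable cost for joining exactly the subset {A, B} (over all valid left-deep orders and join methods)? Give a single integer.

Selinger DP over subsets of {A,B}:
  {B}: scan cost=80, card=80
  {A}: scan cost=500, card=500
  {AB}: card=8000; try (B,hash)→2120, (A,merge)→5720, (B,merge)→6140, (A,hash)→9160, (A,nl)→40080, (B,nl)→40500; best=2120 via (B,hash)

2120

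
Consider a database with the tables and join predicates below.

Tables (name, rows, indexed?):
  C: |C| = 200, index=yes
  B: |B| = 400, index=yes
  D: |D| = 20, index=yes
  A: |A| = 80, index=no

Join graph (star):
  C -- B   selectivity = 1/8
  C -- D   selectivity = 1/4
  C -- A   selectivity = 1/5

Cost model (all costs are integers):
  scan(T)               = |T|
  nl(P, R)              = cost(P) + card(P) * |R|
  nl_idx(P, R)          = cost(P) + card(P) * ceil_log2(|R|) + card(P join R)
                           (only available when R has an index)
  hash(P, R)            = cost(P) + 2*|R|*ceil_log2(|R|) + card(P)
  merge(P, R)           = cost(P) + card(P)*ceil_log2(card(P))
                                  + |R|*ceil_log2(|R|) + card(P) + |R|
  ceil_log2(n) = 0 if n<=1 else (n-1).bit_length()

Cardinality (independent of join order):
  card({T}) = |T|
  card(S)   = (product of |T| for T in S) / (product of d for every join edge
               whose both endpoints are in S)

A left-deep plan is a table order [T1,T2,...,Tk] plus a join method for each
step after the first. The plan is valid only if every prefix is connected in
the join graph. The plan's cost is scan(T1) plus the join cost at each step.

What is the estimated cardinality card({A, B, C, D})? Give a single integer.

Tables in S: A(80), B(400), C(200), D(20)
Edges inside S: C-B(d=8), C-D(d=4), C-A(d=5)
numerator = 80 * 400 * 200 * 20 = 128000000
denominator = 8 * 4 * 5 = 160
card(S) = 128000000 / 160 = 800000

800000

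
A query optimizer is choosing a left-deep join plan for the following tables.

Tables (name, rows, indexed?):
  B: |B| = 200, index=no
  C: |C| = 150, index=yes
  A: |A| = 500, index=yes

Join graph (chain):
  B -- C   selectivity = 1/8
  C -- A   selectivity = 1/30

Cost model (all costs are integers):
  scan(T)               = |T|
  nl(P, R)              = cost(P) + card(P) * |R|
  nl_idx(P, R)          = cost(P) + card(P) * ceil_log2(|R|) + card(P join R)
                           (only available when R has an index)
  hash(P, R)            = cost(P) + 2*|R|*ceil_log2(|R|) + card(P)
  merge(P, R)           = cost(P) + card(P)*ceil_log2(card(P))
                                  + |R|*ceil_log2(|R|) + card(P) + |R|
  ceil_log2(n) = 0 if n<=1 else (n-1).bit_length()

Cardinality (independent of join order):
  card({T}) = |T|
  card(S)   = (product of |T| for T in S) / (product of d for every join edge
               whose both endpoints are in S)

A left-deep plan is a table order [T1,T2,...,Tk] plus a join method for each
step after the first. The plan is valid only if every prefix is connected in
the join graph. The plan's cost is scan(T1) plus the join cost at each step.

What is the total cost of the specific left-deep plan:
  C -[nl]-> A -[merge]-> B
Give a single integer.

109450

step 1: scan C: cost=150, card=150
step 2: join A via nl
    card(P join A) = 150*500/(30) = 2500
    cost = 150 + 150*500 = 75150
step 3: join B via merge
    card(P join B) = 2500*200/(8) = 62500
    cost = 75150 + 2500*12 + 200*8 + 2500 + 200 = 109450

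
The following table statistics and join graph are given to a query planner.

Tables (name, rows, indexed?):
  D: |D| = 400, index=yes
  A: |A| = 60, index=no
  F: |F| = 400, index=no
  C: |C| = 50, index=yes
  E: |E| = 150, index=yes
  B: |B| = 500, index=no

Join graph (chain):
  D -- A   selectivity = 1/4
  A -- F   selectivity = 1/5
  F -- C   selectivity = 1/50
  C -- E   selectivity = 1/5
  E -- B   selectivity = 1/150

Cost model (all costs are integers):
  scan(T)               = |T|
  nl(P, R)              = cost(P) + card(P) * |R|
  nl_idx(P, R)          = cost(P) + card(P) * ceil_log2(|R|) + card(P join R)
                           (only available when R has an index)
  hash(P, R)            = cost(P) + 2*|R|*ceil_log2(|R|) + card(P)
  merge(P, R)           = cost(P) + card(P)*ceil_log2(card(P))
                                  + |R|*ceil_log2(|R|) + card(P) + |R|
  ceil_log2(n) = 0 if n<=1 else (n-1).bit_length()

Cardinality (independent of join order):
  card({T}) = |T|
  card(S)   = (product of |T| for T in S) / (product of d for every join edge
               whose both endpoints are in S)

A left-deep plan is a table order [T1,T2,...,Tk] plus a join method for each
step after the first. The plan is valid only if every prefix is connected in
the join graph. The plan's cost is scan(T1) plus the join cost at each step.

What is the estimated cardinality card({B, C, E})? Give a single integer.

5000

Tables in S: B(500), C(50), E(150)
Edges inside S: C-E(d=5), E-B(d=150)
numerator = 500 * 50 * 150 = 3750000
denominator = 5 * 150 = 750
card(S) = 3750000 / 750 = 5000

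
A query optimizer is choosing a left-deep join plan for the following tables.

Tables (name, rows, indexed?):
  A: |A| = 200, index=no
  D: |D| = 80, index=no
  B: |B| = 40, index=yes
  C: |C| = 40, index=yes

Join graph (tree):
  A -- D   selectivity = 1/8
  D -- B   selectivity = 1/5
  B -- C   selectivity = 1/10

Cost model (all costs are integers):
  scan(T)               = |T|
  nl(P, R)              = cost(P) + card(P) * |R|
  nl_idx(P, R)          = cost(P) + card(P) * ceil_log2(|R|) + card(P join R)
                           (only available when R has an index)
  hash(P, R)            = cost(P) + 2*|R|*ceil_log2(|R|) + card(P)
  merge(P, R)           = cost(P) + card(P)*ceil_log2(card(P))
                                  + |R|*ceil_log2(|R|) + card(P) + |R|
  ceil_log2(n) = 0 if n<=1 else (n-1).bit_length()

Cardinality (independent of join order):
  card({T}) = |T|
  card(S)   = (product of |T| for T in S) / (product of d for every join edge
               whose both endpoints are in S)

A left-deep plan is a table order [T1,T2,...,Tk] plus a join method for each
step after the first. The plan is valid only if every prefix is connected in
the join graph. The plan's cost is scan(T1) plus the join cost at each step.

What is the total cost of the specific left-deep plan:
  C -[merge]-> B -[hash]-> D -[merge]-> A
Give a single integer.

36960

step 1: scan C: cost=40, card=40
step 2: join B via merge
    card(P join B) = 40*40/(10) = 160
    cost = 40 + 40*6 + 40*6 + 40 + 40 = 600
step 3: join D via hash
    card(P join D) = 160*80/(5) = 2560
    cost = 600 + 2*80*7 + 160 = 1880
step 4: join A via merge
    card(P join A) = 2560*200/(8) = 64000
    cost = 1880 + 2560*12 + 200*8 + 2560 + 200 = 36960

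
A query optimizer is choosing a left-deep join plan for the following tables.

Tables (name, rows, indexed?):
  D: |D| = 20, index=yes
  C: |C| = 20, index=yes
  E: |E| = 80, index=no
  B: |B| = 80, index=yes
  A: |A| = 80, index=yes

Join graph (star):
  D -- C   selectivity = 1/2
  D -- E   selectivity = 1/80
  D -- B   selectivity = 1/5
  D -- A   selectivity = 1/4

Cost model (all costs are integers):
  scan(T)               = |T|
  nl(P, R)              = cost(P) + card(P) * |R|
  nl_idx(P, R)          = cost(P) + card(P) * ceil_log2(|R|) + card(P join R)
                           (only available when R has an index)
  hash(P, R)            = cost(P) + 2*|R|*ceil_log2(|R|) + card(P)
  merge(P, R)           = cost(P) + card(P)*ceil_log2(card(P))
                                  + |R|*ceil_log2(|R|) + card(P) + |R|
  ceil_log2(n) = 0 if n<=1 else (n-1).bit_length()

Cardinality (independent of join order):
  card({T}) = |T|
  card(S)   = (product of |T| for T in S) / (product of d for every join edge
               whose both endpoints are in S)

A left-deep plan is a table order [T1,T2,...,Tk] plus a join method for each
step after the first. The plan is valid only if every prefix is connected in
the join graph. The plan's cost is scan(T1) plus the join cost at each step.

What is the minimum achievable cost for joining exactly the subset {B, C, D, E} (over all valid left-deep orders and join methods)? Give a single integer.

1340

Selinger DP over subsets of {B,C,D,E}:
  {D}: scan cost=20, card=20
  {C}: scan cost=20, card=20
  {E}: scan cost=80, card=80
  {B}: scan cost=80, card=80
  {CD}: card=200; try (D,hash)→240, (C,hash)→240, (D,merge)→260, (C,merge)→260, (D,nl_idx)→320, (C,nl_idx)→320 …(+2); best=240 via (D,hash)
  {DE}: card=20; try (D,hash)→360, (D,nl_idx)→500, (E,merge)→780, (D,merge)→840, (E,hash)→1160, (E,nl)→1620 …(+1); best=360 via (D,hash)
  {BD}: card=320; try (D,hash)→360, (B,nl_idx)→480, (B,merge)→780, (D,nl_idx)→800, (D,merge)→840, (B,hash)→1160 …(+2); best=360 via (D,hash)
  {CDE}: card=200; try (C,hash)→580, (C,merge)→600, (C,nl_idx)→660, (C,nl)→760, (E,hash)→1560, (E,merge)→2680 …(+1); best=580 via (C,hash)
  {BCD}: card=3200; try (C,hash)→880, (B,hash)→1560, (B,merge)→2680, (C,merge)→3680, (B,nl_idx)→4840, (C,nl_idx)→5160 …(+2); best=880 via (C,hash)
  {BDE}: card=320; try (B,nl_idx)→820, (B,merge)→1120, (B,hash)→1500, (E,hash)→1800, (B,nl)→1960, (E,merge)→4200 …(+1); best=820 via (B,nl_idx)
  {BCDE}: card=3200; try (C,hash)→1340, (B,hash)→1900, (B,merge)→3020, (C,merge)→4140, (B,nl_idx)→5180, (E,hash)→5200 …(+5); best=1340 via (C,hash)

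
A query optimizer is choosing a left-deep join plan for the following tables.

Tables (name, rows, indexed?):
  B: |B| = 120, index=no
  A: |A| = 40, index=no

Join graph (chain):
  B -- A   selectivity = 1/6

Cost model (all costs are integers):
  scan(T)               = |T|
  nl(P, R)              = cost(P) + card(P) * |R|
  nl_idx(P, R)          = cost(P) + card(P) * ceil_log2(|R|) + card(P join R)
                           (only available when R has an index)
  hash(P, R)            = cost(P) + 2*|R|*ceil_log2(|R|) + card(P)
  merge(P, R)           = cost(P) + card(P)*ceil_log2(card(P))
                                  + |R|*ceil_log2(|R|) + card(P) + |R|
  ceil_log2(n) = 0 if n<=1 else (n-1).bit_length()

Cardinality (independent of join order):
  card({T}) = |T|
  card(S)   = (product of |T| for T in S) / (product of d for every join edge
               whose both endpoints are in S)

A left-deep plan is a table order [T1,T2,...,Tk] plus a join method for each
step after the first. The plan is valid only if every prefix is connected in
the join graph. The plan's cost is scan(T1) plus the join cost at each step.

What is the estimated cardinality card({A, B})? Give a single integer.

800

Tables in S: A(40), B(120)
Edges inside S: B-A(d=6)
numerator = 40 * 120 = 4800
denominator = 6 = 6
card(S) = 4800 / 6 = 800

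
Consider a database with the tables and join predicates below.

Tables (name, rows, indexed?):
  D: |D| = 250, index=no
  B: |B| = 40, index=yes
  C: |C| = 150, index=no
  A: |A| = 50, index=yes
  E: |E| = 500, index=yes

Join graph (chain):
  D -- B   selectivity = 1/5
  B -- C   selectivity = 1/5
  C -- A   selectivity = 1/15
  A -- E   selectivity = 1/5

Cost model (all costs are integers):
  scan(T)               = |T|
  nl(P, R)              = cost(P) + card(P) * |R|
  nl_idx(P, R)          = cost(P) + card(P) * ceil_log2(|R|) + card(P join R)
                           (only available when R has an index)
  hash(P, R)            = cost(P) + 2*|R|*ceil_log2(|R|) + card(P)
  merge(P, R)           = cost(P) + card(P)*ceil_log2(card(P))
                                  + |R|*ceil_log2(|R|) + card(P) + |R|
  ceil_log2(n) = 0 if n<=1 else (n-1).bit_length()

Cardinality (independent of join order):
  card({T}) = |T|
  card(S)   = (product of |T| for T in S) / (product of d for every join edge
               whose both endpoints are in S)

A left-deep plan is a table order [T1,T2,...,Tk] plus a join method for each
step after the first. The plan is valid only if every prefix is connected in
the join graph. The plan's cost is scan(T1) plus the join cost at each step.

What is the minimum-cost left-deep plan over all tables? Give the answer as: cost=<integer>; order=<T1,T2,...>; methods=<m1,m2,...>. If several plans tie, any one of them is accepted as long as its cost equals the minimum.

cost=218880; order=C,A,B,D,E; methods=hash,hash,hash,hash

Selinger DP (subsets sized 1..n):
  {D}: scan cost=250, card=250
  {B}: scan cost=40, card=40
  {C}: scan cost=150, card=150
  {A}: scan cost=50, card=50
  {E}: scan cost=500, card=500
  {BD}: card=2000; try (B,hash)→980, (D,merge)→2570, (B,merge)→2780, (B,nl_idx)→3750, (D,hash)→4080, (D,nl)→10040 …(+1); best=980 via (B,hash)
  {BC}: card=1200; try (B,hash)→780, (C,merge)→1670, (B,merge)→1780, (B,nl_idx)→2250, (C,hash)→2480, (C,nl)→6040 …(+1); best=780 via (B,hash)
  {AC}: card=500; try (A,hash)→900, (A,nl_idx)→1550, (C,merge)→1750, (A,merge)→1850, (C,hash)→2500, (C,nl)→7550 …(+1); best=900 via (A,hash)
  {AE}: card=5000; try (A,hash)→1600, (E,merge)→5400, (E,nl_idx)→5500, (A,merge)→5850, (A,nl_idx)→8500, (E,hash)→9100 …(+2); best=1600 via (A,hash)
  {BCD}: card=60000; try (C,hash)→5380, (D,hash)→5980, (D,merge)→17430, (C,merge)→26330, (D,nl)→300780, (C,nl)→300980; best=5380 via (C,hash)
  {ABC}: card=4000; try (B,hash)→1880, (A,hash)→2580, (B,merge)→6180, (B,nl_idx)→7900, (A,nl_idx)→11980, (A,merge)→15530 …(+2); best=1880 via (B,hash)
  {ACE}: card=50000; try (C,hash)→9000, (E,hash)→10400, (E,merge)→10900, (E,nl_idx)→55400, (C,merge)→72950, (E,nl)→250900 …(+1); best=9000 via (C,hash)
  {ABCD}: card=200000; try (D,hash)→9880, (D,merge)→56130, (A,hash)→65980, (A,nl_idx)→565380, (D,nl)→1001880, (A,merge)→1025730 …(+1); best=9880 via (D,hash)
  {ABCE}: card=400000; try (E,hash)→14880, (E,merge)→58880, (B,hash)→59480, (E,nl_idx)→437880, (B,nl_idx)→709000, (B,merge)→859280 …(+2); best=14880 via (E,hash)
  {ABCDE}: card=20000000; try (E,hash)→218880, (D,hash)→418880, (E,merge)→3814880, (D,merge)→8017130, (E,nl_idx)→21809880, (E,nl)→100009880 …(+1); best=218880 via (E,hash)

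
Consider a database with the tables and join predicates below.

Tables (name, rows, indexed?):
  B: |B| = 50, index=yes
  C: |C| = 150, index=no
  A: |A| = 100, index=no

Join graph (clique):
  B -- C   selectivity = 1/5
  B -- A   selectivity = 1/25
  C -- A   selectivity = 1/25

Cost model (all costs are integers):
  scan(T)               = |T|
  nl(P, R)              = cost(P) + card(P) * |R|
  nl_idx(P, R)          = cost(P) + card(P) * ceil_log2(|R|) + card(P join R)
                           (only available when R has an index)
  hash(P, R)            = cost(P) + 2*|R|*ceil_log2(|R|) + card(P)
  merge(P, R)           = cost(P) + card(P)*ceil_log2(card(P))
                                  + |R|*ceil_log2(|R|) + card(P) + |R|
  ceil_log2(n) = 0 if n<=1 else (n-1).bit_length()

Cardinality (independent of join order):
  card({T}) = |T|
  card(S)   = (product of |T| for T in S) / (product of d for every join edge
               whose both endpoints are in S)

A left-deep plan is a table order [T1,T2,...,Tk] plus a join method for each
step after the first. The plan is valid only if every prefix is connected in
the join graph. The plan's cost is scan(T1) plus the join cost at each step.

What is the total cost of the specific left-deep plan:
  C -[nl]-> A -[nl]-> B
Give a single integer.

step 1: scan C: cost=150, card=150
step 2: join A via nl
    card(P join A) = 150*100/(25) = 600
    cost = 150 + 150*100 = 15150
step 3: join B via nl
    card(P join B) = 600*50/(5*25) = 240
    cost = 15150 + 600*50 = 45150

45150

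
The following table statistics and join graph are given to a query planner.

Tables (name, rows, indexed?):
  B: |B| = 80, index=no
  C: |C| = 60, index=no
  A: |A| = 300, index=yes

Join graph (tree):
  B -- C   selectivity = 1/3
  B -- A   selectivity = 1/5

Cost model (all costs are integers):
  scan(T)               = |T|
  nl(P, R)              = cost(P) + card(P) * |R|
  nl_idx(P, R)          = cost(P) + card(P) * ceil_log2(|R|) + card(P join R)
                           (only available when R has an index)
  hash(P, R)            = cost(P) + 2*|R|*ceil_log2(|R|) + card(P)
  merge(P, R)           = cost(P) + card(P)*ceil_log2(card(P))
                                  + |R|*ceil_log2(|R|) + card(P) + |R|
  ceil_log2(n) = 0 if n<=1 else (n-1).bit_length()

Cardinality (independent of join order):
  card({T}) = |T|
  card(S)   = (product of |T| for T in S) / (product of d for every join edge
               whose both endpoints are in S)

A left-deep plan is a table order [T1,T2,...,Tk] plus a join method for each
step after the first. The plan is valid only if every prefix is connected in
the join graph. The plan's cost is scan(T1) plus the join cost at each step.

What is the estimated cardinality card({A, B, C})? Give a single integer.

96000

Tables in S: A(300), B(80), C(60)
Edges inside S: B-C(d=3), B-A(d=5)
numerator = 300 * 80 * 60 = 1440000
denominator = 3 * 5 = 15
card(S) = 1440000 / 15 = 96000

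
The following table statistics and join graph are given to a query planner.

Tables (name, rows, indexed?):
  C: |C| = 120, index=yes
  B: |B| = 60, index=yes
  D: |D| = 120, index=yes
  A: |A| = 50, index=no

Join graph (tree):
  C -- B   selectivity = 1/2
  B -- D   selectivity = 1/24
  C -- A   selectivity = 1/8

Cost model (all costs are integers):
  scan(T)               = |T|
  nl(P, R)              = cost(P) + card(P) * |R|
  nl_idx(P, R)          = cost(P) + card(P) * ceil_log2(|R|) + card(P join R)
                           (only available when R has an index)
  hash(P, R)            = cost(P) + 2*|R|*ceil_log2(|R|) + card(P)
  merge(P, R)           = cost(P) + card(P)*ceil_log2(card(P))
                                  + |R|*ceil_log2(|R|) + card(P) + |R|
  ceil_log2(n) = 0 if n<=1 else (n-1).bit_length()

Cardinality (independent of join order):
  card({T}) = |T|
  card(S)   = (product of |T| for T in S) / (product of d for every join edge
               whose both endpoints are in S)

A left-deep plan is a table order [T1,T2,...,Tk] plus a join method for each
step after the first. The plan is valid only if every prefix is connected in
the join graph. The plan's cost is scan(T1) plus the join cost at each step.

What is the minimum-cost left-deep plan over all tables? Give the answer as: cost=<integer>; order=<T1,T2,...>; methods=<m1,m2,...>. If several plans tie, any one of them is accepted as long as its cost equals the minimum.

cost=21360; order=B,D,C,A; methods=nl_idx,hash,hash

Selinger DP (subsets sized 1..n):
  {C}: scan cost=120, card=120
  {B}: scan cost=60, card=60
  {D}: scan cost=120, card=120
  {A}: scan cost=50, card=50
  {BC}: card=3600; try (B,hash)→960, (C,merge)→1440, (B,merge)→1500, (C,hash)→1800, (C,nl_idx)→4080, (B,nl_idx)→4440 …(+2); best=960 via (B,hash)
  {AC}: card=750; try (A,hash)→840, (C,nl_idx)→1150, (C,merge)→1360, (A,merge)→1430, (C,hash)→1780, (C,nl)→6050 …(+1); best=840 via (A,hash)
  {BD}: card=300; try (D,nl_idx)→780, (B,hash)→960, (B,nl_idx)→1140, (D,merge)→1440, (B,merge)→1500, (D,hash)→1800 …(+2); best=780 via (D,nl_idx)
  {BCD}: card=18000; try (C,hash)→2760, (C,merge)→4740, (D,hash)→6240, (C,nl_idx)→20880, (C,nl)→36780, (D,nl_idx)→44160 …(+2); best=2760 via (C,hash)
  {ABC}: card=22500; try (B,hash)→2310, (A,hash)→5160, (B,merge)→9510, (B,nl_idx)→27840, (B,nl)→45840, (A,merge)→48110 …(+1); best=2310 via (B,hash)
  {ABCD}: card=112500; try (A,hash)→21360, (D,hash)→26490, (D,nl_idx)→272310, (A,merge)→291110, (D,merge)→363270, (A,nl)→902760 …(+1); best=21360 via (A,hash)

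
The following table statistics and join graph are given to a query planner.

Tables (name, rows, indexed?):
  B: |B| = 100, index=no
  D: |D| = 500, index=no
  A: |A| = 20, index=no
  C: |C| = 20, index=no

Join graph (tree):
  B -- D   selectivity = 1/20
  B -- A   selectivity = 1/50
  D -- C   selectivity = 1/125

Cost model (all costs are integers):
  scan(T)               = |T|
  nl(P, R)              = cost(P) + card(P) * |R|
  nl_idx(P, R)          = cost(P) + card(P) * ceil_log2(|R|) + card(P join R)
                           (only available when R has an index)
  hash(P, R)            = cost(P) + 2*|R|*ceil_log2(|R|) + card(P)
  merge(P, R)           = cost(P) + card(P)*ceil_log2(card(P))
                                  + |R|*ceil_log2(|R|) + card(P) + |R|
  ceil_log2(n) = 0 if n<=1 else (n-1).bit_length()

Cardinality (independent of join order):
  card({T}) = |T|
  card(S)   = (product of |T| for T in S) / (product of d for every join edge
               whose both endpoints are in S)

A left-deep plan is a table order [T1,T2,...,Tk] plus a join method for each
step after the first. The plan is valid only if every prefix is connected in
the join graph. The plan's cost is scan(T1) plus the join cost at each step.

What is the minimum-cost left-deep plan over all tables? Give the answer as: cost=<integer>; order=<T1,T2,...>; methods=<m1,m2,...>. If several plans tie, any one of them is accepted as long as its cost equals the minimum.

cost=3240; order=D,C,B,A; methods=hash,merge,hash

Selinger DP (subsets sized 1..n):
  {B}: scan cost=100, card=100
  {D}: scan cost=500, card=500
  {A}: scan cost=20, card=20
  {C}: scan cost=20, card=20
  {BD}: card=2500; try (B,hash)→2400, (D,merge)→5900, (B,merge)→6300, (D,hash)→9200, (D,nl)→50100, (B,nl)→50500; best=2400 via (B,hash)
  {AB}: card=40; try (A,hash)→400, (B,merge)→940, (A,merge)→1020, (B,hash)→1440, (B,nl)→2020, (A,nl)→2100; best=400 via (A,hash)
  {CD}: card=80; try (C,hash)→1200, (D,merge)→5140, (C,merge)→5620, (D,hash)→9040, (D,nl)→10020, (C,nl)→10500; best=1200 via (C,hash)
  {ABD}: card=1000; try (A,hash)→5100, (D,merge)→5680, (D,hash)→9440, (D,nl)→20400, (A,merge)→35020, (A,nl)→52400; best=5100 via (A,hash)
  {BCD}: card=400; try (B,merge)→2640, (B,hash)→2680, (C,hash)→5100, (B,nl)→9200, (C,merge)→35020, (C,nl)→52400; best=2640 via (B,merge)
  {ABCD}: card=160; try (A,hash)→3240, (C,hash)→6300, (A,merge)→6760, (A,nl)→10640, (C,merge)→16220, (C,nl)→25100; best=3240 via (A,hash)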